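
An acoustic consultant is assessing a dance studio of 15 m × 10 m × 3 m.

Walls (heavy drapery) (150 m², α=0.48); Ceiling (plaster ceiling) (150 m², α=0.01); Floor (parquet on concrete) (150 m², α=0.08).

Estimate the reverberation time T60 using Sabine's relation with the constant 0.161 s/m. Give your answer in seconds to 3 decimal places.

0.847 sec

Total absorption A = 150*0.48 + 150*0.01 + 150*0.08
  = 72.000 + 1.500 + 12.000 = 85.500 m² sabins.
Volume V = 15 × 10 × 3 = 450 m³.
RT60 = 0.161 · V / A = 0.161 × 450 / 85.500 = 0.847 s.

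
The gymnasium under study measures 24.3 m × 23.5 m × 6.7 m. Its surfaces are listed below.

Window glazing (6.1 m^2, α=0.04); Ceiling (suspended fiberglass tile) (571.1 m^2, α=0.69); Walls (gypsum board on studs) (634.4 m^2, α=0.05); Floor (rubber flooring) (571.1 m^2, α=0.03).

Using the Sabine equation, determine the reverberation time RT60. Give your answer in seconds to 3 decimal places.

A = Σ Sᵢαᵢ = 6.1·0.04 + 571.1·0.69 + 634.4·0.05 + 571.1·0.03 = 443.156 sabins.
Room volume: 3826.035 m³.
RT60 = 0.161 · V / A = 0.161 × 3826.035 / 443.156 = 1.390 s.

1.390 s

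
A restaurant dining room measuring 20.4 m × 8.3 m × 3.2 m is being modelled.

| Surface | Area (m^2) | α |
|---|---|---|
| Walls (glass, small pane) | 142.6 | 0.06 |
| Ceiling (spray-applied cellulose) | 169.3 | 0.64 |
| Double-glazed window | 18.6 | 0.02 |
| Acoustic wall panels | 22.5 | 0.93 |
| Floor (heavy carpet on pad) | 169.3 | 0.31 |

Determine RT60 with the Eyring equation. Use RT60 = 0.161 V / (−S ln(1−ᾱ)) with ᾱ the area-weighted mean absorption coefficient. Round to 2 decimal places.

0.37 s

S = Σ Sᵢ = 522.3 m^2.
Σ(Sᵢαᵢ) = 142.6·0.06 + 169.3·0.64 + 18.6·0.02 + 22.5·0.93 + 169.3·0.31 = 190.688.
ᾱ = 190.688 / 522.3 = 0.3651.
Eyring denominator: −S ln(1−ᾱ) = 237.275.
V = 20.4 × 8.3 × 3.2 = 541.824 m³.
T = 0.161·V/[−S·ln(1−ᾱ)] = 0.161·541.824/237.275 = 0.37 s.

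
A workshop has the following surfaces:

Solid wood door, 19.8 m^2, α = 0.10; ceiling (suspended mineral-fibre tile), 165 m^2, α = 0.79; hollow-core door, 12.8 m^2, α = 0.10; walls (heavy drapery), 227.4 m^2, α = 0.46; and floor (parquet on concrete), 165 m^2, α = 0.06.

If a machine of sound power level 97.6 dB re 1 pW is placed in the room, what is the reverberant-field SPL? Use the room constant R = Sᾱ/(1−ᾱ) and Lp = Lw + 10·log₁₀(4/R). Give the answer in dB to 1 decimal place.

77.3 dB

A = 248.114 sabins; S = 590.0 m^2.
ᾱ = 248.114/590.0 = 0.4205; R = Sᾱ/(1−ᾱ) = 248.114/(1−0.4205) = 428.152 m^2.
Lp = 97.6 + 10·log₁₀(4/428.152) = 97.6 + (-20.30) = 77.3 dB.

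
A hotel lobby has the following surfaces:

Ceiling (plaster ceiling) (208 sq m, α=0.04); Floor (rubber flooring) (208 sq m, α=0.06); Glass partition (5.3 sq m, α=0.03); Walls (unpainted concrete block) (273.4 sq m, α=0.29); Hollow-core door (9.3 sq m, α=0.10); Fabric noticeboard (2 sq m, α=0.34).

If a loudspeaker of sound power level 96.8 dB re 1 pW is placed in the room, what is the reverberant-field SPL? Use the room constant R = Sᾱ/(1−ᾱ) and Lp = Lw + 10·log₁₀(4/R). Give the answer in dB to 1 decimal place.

82.1 dB

Σ(Sᵢαᵢ) = 208·0.04 + 208·0.06 + 5.3·0.03 + 273.4·0.29 + 9.3·0.10 + 2·0.34 = 101.855; total area S = 706.0 sq m.
ᾱ = 0.1443, so room constant R = A/(1−ᾱ) = 119.031 sq m.
Lp = 96.8 + 10·log₁₀(4/119.031) = 96.8 + (-14.74) = 82.1 dB.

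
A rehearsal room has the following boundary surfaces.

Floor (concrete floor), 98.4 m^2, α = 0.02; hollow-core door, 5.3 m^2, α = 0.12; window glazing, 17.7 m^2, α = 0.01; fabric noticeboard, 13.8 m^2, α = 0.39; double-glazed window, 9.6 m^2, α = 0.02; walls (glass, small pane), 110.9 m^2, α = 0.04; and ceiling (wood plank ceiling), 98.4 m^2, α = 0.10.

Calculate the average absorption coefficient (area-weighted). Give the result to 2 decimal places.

Total surface area S = 354.1 m^2.
Weighted sum Σ Sα = 22.631.
ᾱ = 22.631 / 354.1 = 0.06.

0.06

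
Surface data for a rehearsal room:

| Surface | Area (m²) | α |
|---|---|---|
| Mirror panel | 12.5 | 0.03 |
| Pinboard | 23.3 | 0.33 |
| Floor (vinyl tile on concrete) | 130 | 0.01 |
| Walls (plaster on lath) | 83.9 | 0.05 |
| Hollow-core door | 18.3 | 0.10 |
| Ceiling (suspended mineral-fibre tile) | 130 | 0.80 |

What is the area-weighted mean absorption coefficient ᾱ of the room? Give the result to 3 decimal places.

Total surface area S = 398.0 m².
Σ(Sᵢαᵢ) = 12.5×0.03 + 23.3×0.33 + 130×0.01 + 83.9×0.05 + 18.3×0.10 + 130×0.80 = 119.389.
ᾱ = A/S = 0.300.

0.300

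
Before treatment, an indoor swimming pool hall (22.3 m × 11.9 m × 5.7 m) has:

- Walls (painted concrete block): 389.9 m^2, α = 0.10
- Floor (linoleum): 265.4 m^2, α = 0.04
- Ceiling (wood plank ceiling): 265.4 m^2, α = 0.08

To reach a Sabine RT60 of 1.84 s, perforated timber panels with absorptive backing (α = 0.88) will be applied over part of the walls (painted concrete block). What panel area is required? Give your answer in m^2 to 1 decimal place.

78.9

Total absorption A₁ = 389.9*0.10 + 265.4*0.04 + 265.4*0.08
  = 38.990 + 10.616 + 21.232 = 70.838 m^2 sabins.
V = 1512.609 m³. Target absorption A₂ = 0.161 × 1512.609 / 1.84 = 132.353 sabins.
ΔA needed = 132.353 − 70.838 = 61.515 sabins.
Net gain per m^2: Δα = 0.88 − 0.10 = 0.78.
Panel area = 61.515 / 0.78 = 78.9 m^2.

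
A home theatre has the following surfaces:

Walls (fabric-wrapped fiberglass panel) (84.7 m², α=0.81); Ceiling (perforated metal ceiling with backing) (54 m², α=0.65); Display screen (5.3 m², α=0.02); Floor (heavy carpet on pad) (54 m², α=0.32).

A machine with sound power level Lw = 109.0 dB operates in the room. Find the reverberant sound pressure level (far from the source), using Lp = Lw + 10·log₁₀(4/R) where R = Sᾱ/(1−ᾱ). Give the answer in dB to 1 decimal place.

Σ(Sᵢαᵢ) = 84.7×0.81 + 54×0.65 + 5.3×0.02 + 54×0.32 = 121.093; total area S = 198.0 m².
ᾱ = 121.093/198.0 = 0.6116; R = Sᾱ/(1−ᾱ) = 121.093/(1−0.6116) = 311.774 m².
Lp = 109.0 + 10·log₁₀(4/311.774) = 109.0 + (-18.92) = 90.1 dB.

90.1 dB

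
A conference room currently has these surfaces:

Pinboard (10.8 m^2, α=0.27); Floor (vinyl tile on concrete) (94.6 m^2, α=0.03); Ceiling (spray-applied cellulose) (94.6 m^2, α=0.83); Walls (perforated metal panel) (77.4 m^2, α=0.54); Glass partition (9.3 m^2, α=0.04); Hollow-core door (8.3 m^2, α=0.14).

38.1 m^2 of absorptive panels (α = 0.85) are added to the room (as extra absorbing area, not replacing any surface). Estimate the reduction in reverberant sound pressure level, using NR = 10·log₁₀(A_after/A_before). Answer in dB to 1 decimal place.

A_before = Σ Sᵢαᵢ = 10.8·0.27 + 94.6·0.03 + 94.6·0.83 + 77.4·0.54 + 9.3·0.04 + 8.3·0.14 = 127.602 sabins.
Added absorption = 38.1 × 0.85 = 32.385 sabins.
New total A_after = 159.987 sabins.
NR = 10·log₁₀(159.987/127.602) = 1.0 dB.

1.0 dB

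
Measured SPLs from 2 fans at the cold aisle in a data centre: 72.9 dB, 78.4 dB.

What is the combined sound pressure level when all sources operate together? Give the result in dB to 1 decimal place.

79.5 dB

Converting to relative power and adding: 10^(72.9/10) + 10^(78.4/10) = 8.868e+07.
Back to dB: 10·log₁₀ Σ = 79.5 dB.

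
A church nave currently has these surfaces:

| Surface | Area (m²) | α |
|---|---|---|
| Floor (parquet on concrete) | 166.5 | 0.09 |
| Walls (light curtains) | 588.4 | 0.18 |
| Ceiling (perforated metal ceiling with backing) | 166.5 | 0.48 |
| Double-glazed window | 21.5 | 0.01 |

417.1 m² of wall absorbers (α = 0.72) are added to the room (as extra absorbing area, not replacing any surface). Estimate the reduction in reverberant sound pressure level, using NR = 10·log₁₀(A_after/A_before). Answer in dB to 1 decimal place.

Summing Sᵢαᵢ: 14.985 + 105.912 + 79.920 + 0.215 → A_before = 201.032 sabins.
Added absorption = 417.1 × 0.72 = 300.312 sabins.
New total A_after = 501.344 sabins.
Reduction = 10 log₁₀(A_after/A_before) = 10 log₁₀(2.4939) = 4.0 dB.

4.0 dB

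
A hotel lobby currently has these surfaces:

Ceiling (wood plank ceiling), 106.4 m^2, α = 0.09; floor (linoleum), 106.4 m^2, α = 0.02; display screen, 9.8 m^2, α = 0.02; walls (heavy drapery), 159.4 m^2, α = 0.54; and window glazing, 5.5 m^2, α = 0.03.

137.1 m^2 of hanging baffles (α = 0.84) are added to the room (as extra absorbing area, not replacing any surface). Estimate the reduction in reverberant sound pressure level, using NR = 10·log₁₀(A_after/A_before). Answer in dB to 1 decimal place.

3.4 dB

Equivalent absorption area: A_before = 106.4×0.09 + 106.4×0.02 + 9.8×0.02 + 159.4×0.54 + 5.5×0.03 = 98.141 m^2.
Treatment contributes 137.1·0.84 = 115.164 sabins.
New total A_after = 213.305 sabins.
NR = 10·log₁₀(213.305/98.141) = 3.4 dB.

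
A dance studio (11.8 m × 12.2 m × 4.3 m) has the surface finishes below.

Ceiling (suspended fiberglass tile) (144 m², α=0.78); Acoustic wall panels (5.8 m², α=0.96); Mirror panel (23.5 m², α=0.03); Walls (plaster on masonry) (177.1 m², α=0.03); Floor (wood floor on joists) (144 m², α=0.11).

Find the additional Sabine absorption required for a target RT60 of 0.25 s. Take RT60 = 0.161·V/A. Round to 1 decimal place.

258.9 sabins

Total absorption A₁ = 144×0.78 + 5.8×0.96 + 23.5×0.03 + 177.1×0.03 + 144×0.11
  = 112.320 + 5.568 + 0.705 + 5.313 + 15.840 = 139.746 m² sabins.
Target A₂ = 0.161·619.028/0.25 = 398.654 sabins (V = 619.028 m³).
Shortfall: 398.654 − 139.746 = 258.9 sabins.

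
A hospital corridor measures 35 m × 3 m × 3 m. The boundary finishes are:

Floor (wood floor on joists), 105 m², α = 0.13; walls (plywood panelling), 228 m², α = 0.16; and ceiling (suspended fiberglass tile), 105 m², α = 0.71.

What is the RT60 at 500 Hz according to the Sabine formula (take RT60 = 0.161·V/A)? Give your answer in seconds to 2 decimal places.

Equivalent absorption area: A = 105×0.13 + 228×0.16 + 105×0.71 = 124.680 m².
V = 35·3·3 = 315 m³.
RT60 = 0.161 · V / A = 0.161 × 315 / 124.680 = 0.41 s.

0.41 s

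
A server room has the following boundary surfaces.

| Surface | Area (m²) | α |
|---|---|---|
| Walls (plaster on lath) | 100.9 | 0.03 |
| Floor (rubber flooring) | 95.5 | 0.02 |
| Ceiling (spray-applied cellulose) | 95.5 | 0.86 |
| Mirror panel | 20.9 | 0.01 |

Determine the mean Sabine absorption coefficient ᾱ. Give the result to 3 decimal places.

S = Σ Sᵢ = 100.9 + 95.5 + 95.5 + 20.9 = 312.8 m².
A = 100.9*0.03 + 95.5*0.02 + 95.5*0.86 + 20.9*0.01 = 87.276 sabins.
ᾱ = 87.276 / 312.8 = 0.279.

0.279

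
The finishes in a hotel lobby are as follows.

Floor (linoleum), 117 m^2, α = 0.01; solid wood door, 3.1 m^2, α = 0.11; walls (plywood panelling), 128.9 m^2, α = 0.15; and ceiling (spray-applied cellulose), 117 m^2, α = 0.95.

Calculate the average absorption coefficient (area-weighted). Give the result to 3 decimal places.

0.361

Total surface area S = 366.0 m^2.
Σ(Sᵢαᵢ) = 117×0.01 + 3.1×0.11 + 128.9×0.15 + 117×0.95 = 131.996.
ᾱ = 131.996 / 366.0 = 0.361.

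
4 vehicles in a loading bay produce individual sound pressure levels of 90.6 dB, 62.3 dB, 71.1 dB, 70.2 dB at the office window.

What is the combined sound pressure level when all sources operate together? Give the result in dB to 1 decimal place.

Converting to relative power and adding: 10^(90.6/10) + 10^(62.3/10) + 10^(71.1/10) + 10^(70.2/10) = 1.173e+09.
L_total = 10·log₁₀(1.173e+09) = 90.7 dB.

90.7 dB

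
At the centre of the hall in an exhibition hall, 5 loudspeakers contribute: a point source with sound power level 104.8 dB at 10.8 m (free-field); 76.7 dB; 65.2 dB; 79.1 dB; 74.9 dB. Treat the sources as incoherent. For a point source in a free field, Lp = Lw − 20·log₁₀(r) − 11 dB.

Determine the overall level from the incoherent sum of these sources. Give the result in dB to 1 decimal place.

82.6 dB

Source at 10.8 m: Lp = 104.8 − 20·log₁₀(10.8) − 11 = 73.1 dB.
Sum in the linear (power) domain: Σ 10^(Lᵢ/10) = 10^(73.1/10) + 10^(76.7/10) + 10^(65.2/10) + 10^(79.1/10) + 10^(74.9/10) = 1.827e+08.
Combined level = 10 log₁₀(1.827e+08) = 82.6 dB.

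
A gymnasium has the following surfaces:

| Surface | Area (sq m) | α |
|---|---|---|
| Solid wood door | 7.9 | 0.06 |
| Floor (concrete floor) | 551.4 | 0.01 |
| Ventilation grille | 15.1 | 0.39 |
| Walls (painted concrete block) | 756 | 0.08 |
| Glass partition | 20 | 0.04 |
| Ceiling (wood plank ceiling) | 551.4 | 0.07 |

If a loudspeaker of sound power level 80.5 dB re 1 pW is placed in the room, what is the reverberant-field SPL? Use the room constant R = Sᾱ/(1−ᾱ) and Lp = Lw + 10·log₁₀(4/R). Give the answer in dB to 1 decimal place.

65.8 dB

Σ(Sᵢαᵢ) = 7.9×0.06 + 551.4×0.01 + 15.1×0.39 + 756×0.08 + 20×0.04 + 551.4×0.07 = 111.755; total area S = 1901.8 sq m.
ᾱ = 0.0588, so room constant R = A/(1−ᾱ) = 118.737 sq m.
Lp = Lw + 10 log₁₀(4/R) = 80.5 -14.73 = 65.8 dB.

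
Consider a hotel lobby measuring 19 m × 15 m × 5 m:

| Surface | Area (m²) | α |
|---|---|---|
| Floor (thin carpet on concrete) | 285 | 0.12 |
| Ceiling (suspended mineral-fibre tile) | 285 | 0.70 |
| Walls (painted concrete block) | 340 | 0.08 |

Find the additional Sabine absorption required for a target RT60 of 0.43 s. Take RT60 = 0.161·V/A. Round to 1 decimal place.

A₁ = Σ Sᵢαᵢ = 285*0.12 + 285*0.70 + 340*0.08 = 260.900 sabins.
For T = 0.43 s, need A₂ = 0.161·V/T = 0.161·1425/0.43 = 533.547 sabins.
Shortfall: 533.547 − 260.900 = 272.6 sabins.

272.6 sabins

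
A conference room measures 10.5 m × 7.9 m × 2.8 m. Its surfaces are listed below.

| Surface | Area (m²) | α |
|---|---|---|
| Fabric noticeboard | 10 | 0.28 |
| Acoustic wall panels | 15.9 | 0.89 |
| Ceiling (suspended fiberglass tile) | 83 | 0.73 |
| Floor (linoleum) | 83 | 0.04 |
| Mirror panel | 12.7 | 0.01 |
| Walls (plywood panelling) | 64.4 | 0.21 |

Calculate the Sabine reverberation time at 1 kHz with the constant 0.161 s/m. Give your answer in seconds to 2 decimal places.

0.40 seconds

Total absorption A = 10*0.28 + 15.9*0.89 + 83*0.73 + 83*0.04 + 12.7*0.01 + 64.4*0.21
  = 2.800 + 14.151 + 60.590 + 3.320 + 0.127 + 13.524 = 94.512 m² sabins.
Room volume: 232.26 m³.
Sabine: RT60 = 0.161 × 232.26 / 94.512 = 0.40 s.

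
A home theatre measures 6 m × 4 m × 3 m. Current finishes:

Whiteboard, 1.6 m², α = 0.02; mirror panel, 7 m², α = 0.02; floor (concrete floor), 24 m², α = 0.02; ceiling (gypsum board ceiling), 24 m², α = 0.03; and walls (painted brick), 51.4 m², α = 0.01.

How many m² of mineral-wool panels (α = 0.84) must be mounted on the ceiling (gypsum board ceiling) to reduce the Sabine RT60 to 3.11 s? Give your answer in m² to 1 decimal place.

A₁ = Σ Sᵢαᵢ = 1.6×0.02 + 7×0.02 + 24×0.02 + 24×0.03 + 51.4×0.01 = 1.886 sabins.
V = 72 m³. Target absorption A₂ = 0.161 × 72 / 3.11 = 3.727 sabins.
Absorption to add: 3.727 − 1.886 = 1.841 sabins.
Net gain per m²: Δα = 0.84 − 0.03 = 0.81.
Panel area = 1.841 / 0.81 = 2.3 m².

2.3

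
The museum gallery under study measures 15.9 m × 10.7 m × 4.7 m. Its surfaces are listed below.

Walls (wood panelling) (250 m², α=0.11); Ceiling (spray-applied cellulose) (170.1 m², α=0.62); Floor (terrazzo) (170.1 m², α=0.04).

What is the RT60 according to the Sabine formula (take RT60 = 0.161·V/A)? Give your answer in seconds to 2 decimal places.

Total absorption A = 250×0.11 + 170.1×0.62 + 170.1×0.04
  = 27.500 + 105.462 + 6.804 = 139.766 m² sabins.
Volume V = 15.9 × 10.7 × 4.7 = 799.611 m³.
RT60 = 0.161 · V / A = 0.161 × 799.611 / 139.766 = 0.92 s.

0.92 s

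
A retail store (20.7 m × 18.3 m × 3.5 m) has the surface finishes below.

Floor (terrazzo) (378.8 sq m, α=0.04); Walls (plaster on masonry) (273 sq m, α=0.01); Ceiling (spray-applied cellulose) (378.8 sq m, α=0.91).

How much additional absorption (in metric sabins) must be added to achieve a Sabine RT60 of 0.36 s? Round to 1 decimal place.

230.4 sabins

Equivalent absorption area: A₁ = 378.8*0.04 + 273*0.01 + 378.8*0.91 = 362.590 sq m.
Target A₂ = 0.161·1325.835/0.36 = 592.943 sabins (V = 1325.835 m³).
ΔA = A₂ − A₁ = 592.943 − 362.590 = 230.4 sabins.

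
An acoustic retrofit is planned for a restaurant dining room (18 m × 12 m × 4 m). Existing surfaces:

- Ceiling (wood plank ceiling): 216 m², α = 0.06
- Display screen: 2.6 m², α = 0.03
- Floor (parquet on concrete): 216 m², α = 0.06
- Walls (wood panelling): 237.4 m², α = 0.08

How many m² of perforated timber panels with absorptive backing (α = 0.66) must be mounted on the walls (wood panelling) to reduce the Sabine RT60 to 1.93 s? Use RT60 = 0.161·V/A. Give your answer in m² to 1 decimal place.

46.7

Equivalent absorption area: A₁ = 216·0.06 + 2.6·0.03 + 216·0.06 + 237.4·0.08 = 44.990 m².
Required A₂ = 0.161·864/1.93 = 72.075 sabins.
ΔA needed = 72.075 − 44.990 = 27.085 sabins.
Each m² of panel replacing the walls (wood panelling) adds (0.66 − 0.08) = 0.58 sabins.
Panel area = 27.085 / 0.58 = 46.7 m².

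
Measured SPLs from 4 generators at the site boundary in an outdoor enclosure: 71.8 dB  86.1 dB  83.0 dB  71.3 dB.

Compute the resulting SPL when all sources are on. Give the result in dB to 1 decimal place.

88.0 dB

Sum in the linear (power) domain: Σ 10^(Lᵢ/10) = 10^(71.8/10) + 10^(86.1/10) + 10^(83.0/10) + 10^(71.3/10) = 6.355e+08.
Combined level = 10 log₁₀(6.355e+08) = 88.0 dB.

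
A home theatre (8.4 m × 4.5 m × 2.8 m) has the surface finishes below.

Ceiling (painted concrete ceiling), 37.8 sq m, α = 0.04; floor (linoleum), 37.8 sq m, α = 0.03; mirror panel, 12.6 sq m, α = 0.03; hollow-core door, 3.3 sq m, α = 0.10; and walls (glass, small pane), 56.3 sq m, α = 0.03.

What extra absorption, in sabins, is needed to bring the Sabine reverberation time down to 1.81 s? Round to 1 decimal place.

4.4 sabins

A₁ = Σ Sᵢαᵢ = 37.8*0.04 + 37.8*0.03 + 12.6*0.03 + 3.3*0.10 + 56.3*0.03 = 5.043 sabins.
For T = 1.81 s, need A₂ = 0.161·V/T = 0.161·105.84/1.81 = 9.414 sabins.
Shortfall: 9.414 − 5.043 = 4.4 sabins.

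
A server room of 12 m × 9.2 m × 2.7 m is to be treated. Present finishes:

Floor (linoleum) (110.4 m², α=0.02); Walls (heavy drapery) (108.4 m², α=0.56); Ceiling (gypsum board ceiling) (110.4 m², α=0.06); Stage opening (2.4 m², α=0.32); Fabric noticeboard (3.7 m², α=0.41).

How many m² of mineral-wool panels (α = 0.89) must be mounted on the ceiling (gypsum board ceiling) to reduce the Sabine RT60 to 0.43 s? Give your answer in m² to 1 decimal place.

Summing Sᵢαᵢ: 2.208 + 60.704 + 6.624 + 0.768 + 1.517 → A₁ = 71.821 sabins.
Required A₂ = 0.161·298.08/0.43 = 111.607 sabins.
ΔA needed = 111.607 − 71.821 = 39.786 sabins.
Net gain per m²: Δα = 0.89 − 0.06 = 0.83.
Area = ΔA/Δα = 39.786/0.83 = 47.9 m².

47.9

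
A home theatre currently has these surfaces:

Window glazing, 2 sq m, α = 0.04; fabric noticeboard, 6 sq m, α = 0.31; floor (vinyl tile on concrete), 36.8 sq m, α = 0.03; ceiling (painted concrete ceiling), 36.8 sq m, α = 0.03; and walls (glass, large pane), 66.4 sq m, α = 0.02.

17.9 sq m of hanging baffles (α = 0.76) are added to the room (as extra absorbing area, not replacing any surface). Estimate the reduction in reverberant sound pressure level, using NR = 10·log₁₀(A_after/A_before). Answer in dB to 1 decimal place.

5.4 dB

Summing Sᵢαᵢ: 0.080 + 1.860 + 1.104 + 1.104 + 1.328 → A_before = 5.476 sabins.
Treatment contributes 17.9·0.76 = 13.604 sabins.
A_after = 5.476 + 13.604 = 19.080 sabins.
Reduction = 10 log₁₀(A_after/A_before) = 10 log₁₀(3.4843) = 5.4 dB.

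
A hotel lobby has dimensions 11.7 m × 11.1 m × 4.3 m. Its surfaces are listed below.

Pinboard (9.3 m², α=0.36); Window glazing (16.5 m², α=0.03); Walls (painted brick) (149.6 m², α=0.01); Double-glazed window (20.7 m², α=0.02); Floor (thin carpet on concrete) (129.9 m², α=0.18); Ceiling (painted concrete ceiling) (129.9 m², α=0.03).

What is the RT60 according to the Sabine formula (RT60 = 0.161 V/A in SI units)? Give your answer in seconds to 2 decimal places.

2.72 seconds

A = Σ Sᵢαᵢ = 9.3*0.36 + 16.5*0.03 + 149.6*0.01 + 20.7*0.02 + 129.9*0.18 + 129.9*0.03 = 33.032 sabins.
Room volume: 558.441 m³.
Sabine: RT60 = 0.161 × 558.441 / 33.032 = 2.72 s.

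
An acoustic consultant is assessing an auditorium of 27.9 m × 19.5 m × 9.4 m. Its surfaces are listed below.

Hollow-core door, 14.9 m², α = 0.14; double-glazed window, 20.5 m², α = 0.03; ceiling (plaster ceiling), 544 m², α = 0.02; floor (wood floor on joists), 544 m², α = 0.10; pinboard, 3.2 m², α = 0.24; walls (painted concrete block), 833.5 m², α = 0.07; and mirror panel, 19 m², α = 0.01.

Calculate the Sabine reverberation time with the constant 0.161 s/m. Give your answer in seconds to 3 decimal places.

6.469 sec

A = Σ Sᵢαᵢ = 14.9·0.14 + 20.5·0.03 + 544·0.02 + 544·0.10 + 3.2·0.24 + 833.5·0.07 + 19·0.01 = 127.284 sabins.
Volume V = 27.9 × 19.5 × 9.4 = 5114.07 m³.
Sabine: RT60 = 0.161 × 5114.07 / 127.284 = 6.469 s.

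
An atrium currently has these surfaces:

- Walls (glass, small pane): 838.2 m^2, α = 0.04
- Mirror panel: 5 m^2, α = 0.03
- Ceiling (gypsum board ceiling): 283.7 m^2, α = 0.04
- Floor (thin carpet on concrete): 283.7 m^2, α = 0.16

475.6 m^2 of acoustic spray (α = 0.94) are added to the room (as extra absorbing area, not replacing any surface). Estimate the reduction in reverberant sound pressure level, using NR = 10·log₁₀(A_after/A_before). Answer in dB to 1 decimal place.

7.7 dB

Summing Sᵢαᵢ: 33.528 + 0.150 + 11.348 + 45.392 → A_before = 90.418 sabins.
Treatment contributes 475.6·0.94 = 447.064 sabins.
A_after = 90.418 + 447.064 = 537.482 sabins.
Reduction = 10 log₁₀(A_after/A_before) = 10 log₁₀(5.9444) = 7.7 dB.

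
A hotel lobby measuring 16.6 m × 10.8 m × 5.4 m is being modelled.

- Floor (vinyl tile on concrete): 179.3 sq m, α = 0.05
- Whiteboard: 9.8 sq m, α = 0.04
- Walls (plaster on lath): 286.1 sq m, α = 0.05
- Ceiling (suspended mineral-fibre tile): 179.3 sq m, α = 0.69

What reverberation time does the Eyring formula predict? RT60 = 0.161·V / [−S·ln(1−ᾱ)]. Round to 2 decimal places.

0.93 sec

S = Σ Sᵢ = 654.5 sq m.
Σ(Sᵢαᵢ) = 179.3·0.05 + 9.8·0.04 + 286.1·0.05 + 179.3·0.69 = 147.379.
ᾱ = 147.379 / 654.5 = 0.2252.
−S·ln(1−ᾱ) = −654.5 × ln(1 − 0.2252) = 166.996.
V = 16.6 × 10.8 × 5.4 = 968.112 m³.
T = 0.161·V/[−S·ln(1−ᾱ)] = 0.161·968.112/166.996 = 0.93 s.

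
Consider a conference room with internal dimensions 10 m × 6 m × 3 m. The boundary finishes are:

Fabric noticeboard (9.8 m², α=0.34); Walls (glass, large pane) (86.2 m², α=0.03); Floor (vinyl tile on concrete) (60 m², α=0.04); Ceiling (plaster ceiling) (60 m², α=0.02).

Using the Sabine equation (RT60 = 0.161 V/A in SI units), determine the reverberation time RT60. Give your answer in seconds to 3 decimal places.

Summing Sᵢαᵢ: 3.332 + 2.586 + 2.400 + 1.200 → A = 9.518 sabins.
Room volume: 180 m³.
T = 0.161 V/A = 0.161·180/9.518 = 3.045 s.

3.045 s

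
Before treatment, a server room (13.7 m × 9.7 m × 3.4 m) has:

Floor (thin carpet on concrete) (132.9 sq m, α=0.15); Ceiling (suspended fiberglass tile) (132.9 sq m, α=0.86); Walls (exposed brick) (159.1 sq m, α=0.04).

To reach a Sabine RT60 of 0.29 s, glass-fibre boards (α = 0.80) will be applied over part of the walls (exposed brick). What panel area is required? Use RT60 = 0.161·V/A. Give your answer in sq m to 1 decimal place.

Summing Sᵢαᵢ: 19.935 + 114.294 + 6.364 → A₁ = 140.593 sabins.
V = 451.826 m³. Target absorption A₂ = 0.161 × 451.826 / 0.29 = 250.841 sabins.
Absorption to add: 250.841 − 140.593 = 110.248 sabins.
Net gain per sq m: Δα = 0.80 − 0.04 = 0.76.
Panel area = 110.248 / 0.76 = 145.1 sq m.

145.1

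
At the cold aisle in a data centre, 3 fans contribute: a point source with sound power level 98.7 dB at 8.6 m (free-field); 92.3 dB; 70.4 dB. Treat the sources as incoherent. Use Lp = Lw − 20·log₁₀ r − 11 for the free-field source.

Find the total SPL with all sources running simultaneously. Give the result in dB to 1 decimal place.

Source at 8.6 m: Lp = 98.7 − 20·log₁₀(8.6) − 11 = 69.0 dB.
Sum in the linear (power) domain: Σ 10^(Lᵢ/10) = 10^(69.0/10) + 10^(92.3/10) + 10^(70.4/10) = 1.717e+09.
Back to dB: 10·log₁₀ Σ = 92.3 dB.

92.3 dB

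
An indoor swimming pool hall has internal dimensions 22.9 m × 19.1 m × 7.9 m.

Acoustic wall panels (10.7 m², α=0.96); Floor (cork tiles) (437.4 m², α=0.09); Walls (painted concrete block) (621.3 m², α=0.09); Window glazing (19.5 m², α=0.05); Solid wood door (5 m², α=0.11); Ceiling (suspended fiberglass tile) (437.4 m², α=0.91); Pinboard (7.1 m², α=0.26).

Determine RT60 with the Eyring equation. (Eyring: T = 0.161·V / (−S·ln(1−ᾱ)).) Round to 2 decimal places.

0.90 s

S = Σ Sᵢ = 1538.4 m².
Absorption A = 10.7·0.96 + 437.4·0.09 + 621.3·0.09 + 19.5·0.05 + 5·0.11 + 437.4·0.91 + 7.1·0.26 = 506.960 sabins.
Mean coefficient ᾱ = A/S = 0.3295.
Eyring denominator: −S ln(1−ᾱ) = 614.947.
V = 22.9 × 19.1 × 7.9 = 3455.381 m³.
T = 0.161·V/[−S·ln(1−ᾱ)] = 0.161·3455.381/614.947 = 0.90 s.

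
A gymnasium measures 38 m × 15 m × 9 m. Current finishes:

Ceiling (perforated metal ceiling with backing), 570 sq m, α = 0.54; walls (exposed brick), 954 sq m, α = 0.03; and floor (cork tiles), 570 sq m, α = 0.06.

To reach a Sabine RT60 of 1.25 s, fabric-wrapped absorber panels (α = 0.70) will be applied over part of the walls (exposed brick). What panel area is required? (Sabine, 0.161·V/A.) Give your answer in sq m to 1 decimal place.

Equivalent absorption area: A₁ = 570×0.54 + 954×0.03 + 570×0.06 = 370.620 sq m.
V = 5130 m³. Target absorption A₂ = 0.161 × 5130 / 1.25 = 660.744 sabins.
Absorption to add: 660.744 − 370.620 = 290.124 sabins.
Net gain per sq m: Δα = 0.70 − 0.03 = 0.67.
Panel area = 290.124 / 0.67 = 433.0 sq m.

433.0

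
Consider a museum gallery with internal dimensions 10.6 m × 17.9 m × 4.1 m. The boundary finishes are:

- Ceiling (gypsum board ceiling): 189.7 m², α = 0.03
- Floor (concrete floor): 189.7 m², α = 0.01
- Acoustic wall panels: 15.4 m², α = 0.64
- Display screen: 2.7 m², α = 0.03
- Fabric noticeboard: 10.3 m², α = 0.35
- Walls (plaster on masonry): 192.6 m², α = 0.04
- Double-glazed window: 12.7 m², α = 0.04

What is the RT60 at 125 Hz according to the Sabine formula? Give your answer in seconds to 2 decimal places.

A = Σ Sᵢαᵢ = 189.7×0.03 + 189.7×0.01 + 15.4×0.64 + 2.7×0.03 + 10.3×0.35 + 192.6×0.04 + 12.7×0.04 = 29.342 sabins.
V = 10.6·17.9·4.1 = 777.934 m³.
Sabine: RT60 = 0.161 × 777.934 / 29.342 = 4.27 s.

4.27 sec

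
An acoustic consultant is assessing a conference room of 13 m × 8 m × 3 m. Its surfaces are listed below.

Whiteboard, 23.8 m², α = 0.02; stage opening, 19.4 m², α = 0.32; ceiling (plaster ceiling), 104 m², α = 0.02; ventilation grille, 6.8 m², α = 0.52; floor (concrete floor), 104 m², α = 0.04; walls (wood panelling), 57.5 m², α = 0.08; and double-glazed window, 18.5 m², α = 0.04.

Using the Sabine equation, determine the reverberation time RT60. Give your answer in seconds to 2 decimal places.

2.30 seconds

Summing Sᵢαᵢ: 0.476 + 6.208 + 2.080 + 3.536 + 4.160 + 4.600 + 0.740 → A = 21.800 sabins.
Volume V = 13 × 8 × 3 = 312 m³.
Sabine: RT60 = 0.161 × 312 / 21.800 = 2.30 s.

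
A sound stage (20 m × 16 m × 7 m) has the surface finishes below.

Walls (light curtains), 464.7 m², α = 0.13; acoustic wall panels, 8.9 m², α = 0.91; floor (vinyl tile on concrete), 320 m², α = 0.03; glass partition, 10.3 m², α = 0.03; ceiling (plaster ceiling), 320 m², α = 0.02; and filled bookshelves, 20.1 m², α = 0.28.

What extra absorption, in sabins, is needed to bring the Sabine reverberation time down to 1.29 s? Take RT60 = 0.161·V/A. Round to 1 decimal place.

Total absorption A₁ = 464.7*0.13 + 8.9*0.91 + 320*0.03 + 10.3*0.03 + 320*0.02 + 20.1*0.28
  = 60.411 + 8.099 + 9.600 + 0.309 + 6.400 + 5.628 = 90.447 m² sabins.
V = 2240 m³. Required absorption A₂ = 0.161 × 2240 / 1.29 = 279.566 sabins.
Shortfall: 279.566 − 90.447 = 189.1 sabins.

189.1 sabins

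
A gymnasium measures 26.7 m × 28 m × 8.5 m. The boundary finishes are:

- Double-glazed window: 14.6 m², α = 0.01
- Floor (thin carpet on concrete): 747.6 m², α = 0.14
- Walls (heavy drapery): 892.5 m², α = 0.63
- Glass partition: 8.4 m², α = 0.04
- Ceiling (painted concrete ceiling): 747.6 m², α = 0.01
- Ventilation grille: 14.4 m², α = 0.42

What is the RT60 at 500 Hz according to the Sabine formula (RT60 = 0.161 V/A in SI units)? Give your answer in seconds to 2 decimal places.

A = Σ Sᵢαᵢ = 14.6·0.01 + 747.6·0.14 + 892.5·0.63 + 8.4·0.04 + 747.6·0.01 + 14.4·0.42 = 680.945 sabins.
Volume V = 26.7 × 28 × 8.5 = 6354.6 m³.
T = 0.161 V/A = 0.161·6354.6/680.945 = 1.50 s.

1.50 s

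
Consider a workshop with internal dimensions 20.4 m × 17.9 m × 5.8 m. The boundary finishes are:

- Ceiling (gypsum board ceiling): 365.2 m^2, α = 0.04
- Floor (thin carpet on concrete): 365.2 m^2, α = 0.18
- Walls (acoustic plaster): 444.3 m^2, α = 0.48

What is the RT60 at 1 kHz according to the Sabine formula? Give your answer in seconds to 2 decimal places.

A = Σ Sᵢαᵢ = 365.2×0.04 + 365.2×0.18 + 444.3×0.48 = 293.608 sabins.
V = 20.4·17.9·5.8 = 2117.928 m³.
RT60 = 0.161 · V / A = 0.161 × 2117.928 / 293.608 = 1.16 s.

1.16 seconds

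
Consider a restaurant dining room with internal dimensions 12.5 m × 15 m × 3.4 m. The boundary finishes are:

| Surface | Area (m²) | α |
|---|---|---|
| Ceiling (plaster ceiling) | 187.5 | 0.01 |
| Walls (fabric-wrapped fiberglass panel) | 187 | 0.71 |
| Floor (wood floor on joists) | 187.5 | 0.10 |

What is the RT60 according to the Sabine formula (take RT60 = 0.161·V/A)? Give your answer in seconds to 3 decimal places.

0.669 seconds

Summing Sᵢαᵢ: 1.875 + 132.770 + 18.750 → A = 153.395 sabins.
Room volume: 637.5 m³.
Sabine: RT60 = 0.161 × 637.5 / 153.395 = 0.669 s.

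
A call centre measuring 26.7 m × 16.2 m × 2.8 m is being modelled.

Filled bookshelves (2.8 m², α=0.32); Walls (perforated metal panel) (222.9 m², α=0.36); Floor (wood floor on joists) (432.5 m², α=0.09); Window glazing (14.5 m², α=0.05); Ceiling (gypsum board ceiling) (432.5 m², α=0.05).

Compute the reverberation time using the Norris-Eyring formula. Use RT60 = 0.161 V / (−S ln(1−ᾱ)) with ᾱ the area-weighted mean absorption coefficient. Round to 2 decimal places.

1.28 seconds

Total surface area S = 2.8 + 222.9 + 432.5 + 14.5 + 432.5 = 1105.2 m².
Absorption A = 2.8·0.32 + 222.9·0.36 + 432.5·0.09 + 14.5·0.05 + 432.5·0.05 = 142.415 sabins.
Mean coefficient ᾱ = A/S = 0.1289.
Eyring denominator: −S ln(1−ᾱ) = 152.516.
V = 26.7 × 16.2 × 2.8 = 1211.112 m³.
RT60 = 0.161 × 1211.112 / 152.516 = 1.28 s.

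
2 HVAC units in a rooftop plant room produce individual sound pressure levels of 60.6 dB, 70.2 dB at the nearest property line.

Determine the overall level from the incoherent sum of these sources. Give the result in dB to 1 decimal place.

Converting to relative power and adding: 10^(60.6/10) + 10^(70.2/10) = 1.162e+07.
L_total = 10·log₁₀(1.162e+07) = 70.7 dB.

70.7 dB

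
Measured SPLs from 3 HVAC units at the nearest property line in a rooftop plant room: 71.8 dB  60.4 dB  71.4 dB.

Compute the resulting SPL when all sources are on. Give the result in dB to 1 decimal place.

74.8 dB

Sum in the linear (power) domain: Σ 10^(Lᵢ/10) = 10^(71.8/10) + 10^(60.4/10) + 10^(71.4/10) = 3.004e+07.
L_total = 10·log₁₀(3.004e+07) = 74.8 dB.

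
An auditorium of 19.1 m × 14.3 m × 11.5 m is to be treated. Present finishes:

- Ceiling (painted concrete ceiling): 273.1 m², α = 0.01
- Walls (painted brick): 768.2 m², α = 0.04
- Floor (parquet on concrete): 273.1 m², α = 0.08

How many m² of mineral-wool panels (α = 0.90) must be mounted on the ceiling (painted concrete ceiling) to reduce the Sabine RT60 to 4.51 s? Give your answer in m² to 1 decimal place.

A₁ = Σ Sᵢαᵢ = 273.1×0.01 + 768.2×0.04 + 273.1×0.08 = 55.307 sabins.
Required A₂ = 0.161·3140.995/4.51 = 112.129 sabins.
Absorption to add: 112.129 − 55.307 = 56.822 sabins.
Each m² of panel replacing the ceiling (painted concrete ceiling) adds (0.90 − 0.01) = 0.89 sabins.
Panel area = 56.822 / 0.89 = 63.8 m².

63.8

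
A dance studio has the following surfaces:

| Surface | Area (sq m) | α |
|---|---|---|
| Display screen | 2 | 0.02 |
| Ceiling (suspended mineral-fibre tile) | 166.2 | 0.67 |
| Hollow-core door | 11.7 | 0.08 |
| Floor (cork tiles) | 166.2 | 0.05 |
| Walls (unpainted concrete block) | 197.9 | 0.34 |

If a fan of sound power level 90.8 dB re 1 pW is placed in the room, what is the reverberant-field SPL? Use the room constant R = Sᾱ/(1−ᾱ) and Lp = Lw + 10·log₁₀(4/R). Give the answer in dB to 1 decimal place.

72.2 dB

A = 187.926 sabins; S = 544.0 sq m.
ᾱ = 187.926/544.0 = 0.3455; R = Sᾱ/(1−ᾱ) = 187.926/(1−0.3455) = 287.129 sq m.
Lp = 90.8 + 10·log₁₀(4/287.129) = 90.8 + (-18.56) = 72.2 dB.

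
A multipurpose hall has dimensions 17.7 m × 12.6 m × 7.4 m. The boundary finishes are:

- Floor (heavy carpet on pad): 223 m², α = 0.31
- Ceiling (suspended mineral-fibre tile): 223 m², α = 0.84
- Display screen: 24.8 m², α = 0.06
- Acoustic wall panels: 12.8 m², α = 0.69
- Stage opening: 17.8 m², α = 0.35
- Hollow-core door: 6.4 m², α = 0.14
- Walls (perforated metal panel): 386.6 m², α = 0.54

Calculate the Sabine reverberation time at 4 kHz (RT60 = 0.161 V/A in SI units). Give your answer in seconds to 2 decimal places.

Equivalent absorption area: A = 223*0.31 + 223*0.84 + 24.8*0.06 + 12.8*0.69 + 17.8*0.35 + 6.4*0.14 + 386.6*0.54 = 482.660 m².
Volume V = 17.7 × 12.6 × 7.4 = 1650.348 m³.
Sabine: RT60 = 0.161 × 1650.348 / 482.660 = 0.55 s.

0.55 s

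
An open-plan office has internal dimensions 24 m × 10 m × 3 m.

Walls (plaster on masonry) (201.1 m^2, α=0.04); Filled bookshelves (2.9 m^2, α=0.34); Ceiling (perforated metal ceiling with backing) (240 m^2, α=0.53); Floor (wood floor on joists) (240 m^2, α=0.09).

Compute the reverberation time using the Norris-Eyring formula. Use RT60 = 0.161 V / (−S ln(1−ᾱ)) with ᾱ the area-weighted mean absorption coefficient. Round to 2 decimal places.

0.65 s

S = Σ Sᵢ = 684.0 m^2.
Σ(Sᵢαᵢ) = 201.1×0.04 + 2.9×0.34 + 240×0.53 + 240×0.09 = 157.830.
ᾱ = 157.830 / 684.0 = 0.2307.
−S·ln(1−ᾱ) = −684.0 × ln(1 − 0.2307) = 179.396.
V = 24 × 10 × 3 = 720 m³.
T = 0.161·V/[−S·ln(1−ᾱ)] = 0.161·720/179.396 = 0.65 s.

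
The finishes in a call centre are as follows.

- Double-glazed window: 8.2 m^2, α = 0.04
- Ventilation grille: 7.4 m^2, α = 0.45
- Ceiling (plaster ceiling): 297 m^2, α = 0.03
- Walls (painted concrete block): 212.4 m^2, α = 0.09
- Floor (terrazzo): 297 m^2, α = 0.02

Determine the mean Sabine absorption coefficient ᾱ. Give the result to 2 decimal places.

0.05

S = Σ Sᵢ = 8.2 + 7.4 + 297 + 212.4 + 297 = 822.0 m^2.
Weighted sum Σ Sα = 37.624.
ᾱ = A/S = 0.05.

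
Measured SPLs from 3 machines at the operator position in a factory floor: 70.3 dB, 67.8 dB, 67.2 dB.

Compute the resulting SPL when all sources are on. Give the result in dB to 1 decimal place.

73.4 dB

Σ 10^(Lᵢ/10) = 2.199e+07.
L_total = 10·log₁₀(2.199e+07) = 73.4 dB.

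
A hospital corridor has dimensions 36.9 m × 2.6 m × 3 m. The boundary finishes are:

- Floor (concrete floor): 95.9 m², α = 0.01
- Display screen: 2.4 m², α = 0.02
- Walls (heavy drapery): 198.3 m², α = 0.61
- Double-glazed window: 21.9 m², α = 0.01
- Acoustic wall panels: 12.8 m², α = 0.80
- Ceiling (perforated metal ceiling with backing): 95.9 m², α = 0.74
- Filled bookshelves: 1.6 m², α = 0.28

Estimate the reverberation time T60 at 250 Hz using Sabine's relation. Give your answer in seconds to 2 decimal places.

A = Σ Sᵢαᵢ = 95.9×0.01 + 2.4×0.02 + 198.3×0.61 + 21.9×0.01 + 12.8×0.80 + 95.9×0.74 + 1.6×0.28 = 203.843 sabins.
Volume V = 36.9 × 2.6 × 3 = 287.82 m³.
Sabine: RT60 = 0.161 × 287.82 / 203.843 = 0.23 s.

0.23 s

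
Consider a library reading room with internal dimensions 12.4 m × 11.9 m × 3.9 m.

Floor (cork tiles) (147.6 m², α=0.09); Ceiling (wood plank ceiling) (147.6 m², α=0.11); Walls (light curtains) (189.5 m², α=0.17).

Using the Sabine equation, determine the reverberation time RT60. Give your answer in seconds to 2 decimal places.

1.50 s

A = Σ Sᵢαᵢ = 147.6·0.09 + 147.6·0.11 + 189.5·0.17 = 61.735 sabins.
V = 12.4·11.9·3.9 = 575.484 m³.
Sabine: RT60 = 0.161 × 575.484 / 61.735 = 1.50 s.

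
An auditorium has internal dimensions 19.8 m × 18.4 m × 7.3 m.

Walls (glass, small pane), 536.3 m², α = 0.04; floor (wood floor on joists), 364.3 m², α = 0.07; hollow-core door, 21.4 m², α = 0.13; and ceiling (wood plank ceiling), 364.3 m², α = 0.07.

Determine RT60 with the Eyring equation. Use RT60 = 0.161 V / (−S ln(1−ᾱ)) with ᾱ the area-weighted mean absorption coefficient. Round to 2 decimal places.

5.52 s

Total surface area S = 536.3 + 364.3 + 21.4 + 364.3 = 1286.3 m².
Σ(Sᵢαᵢ) = 536.3×0.04 + 364.3×0.07 + 21.4×0.13 + 364.3×0.07 = 75.236.
ᾱ = 75.236 / 1286.3 = 0.0585.
−S·ln(1−ᾱ) = −1286.3 × ln(1 − 0.0585) = 77.539.
V = 19.8 × 18.4 × 7.3 = 2659.536 m³.
RT60 = 0.161 × 2659.536 / 77.539 = 5.52 s.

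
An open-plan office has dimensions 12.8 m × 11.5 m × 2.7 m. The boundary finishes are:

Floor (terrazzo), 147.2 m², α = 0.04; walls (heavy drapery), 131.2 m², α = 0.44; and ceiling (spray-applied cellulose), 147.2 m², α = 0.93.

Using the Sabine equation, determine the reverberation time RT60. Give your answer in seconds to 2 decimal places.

0.32 s

A = Σ Sᵢαᵢ = 147.2×0.04 + 131.2×0.44 + 147.2×0.93 = 200.512 sabins.
Volume V = 12.8 × 11.5 × 2.7 = 397.44 m³.
RT60 = 0.161 · V / A = 0.161 × 397.44 / 200.512 = 0.32 s.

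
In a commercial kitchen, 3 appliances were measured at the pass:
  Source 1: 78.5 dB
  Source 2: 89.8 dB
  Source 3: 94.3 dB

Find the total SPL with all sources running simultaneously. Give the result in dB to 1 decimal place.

Σ 10^(Lᵢ/10) = 3.717e+09.
Combined level = 10 log₁₀(3.717e+09) = 95.7 dB.

95.7 dB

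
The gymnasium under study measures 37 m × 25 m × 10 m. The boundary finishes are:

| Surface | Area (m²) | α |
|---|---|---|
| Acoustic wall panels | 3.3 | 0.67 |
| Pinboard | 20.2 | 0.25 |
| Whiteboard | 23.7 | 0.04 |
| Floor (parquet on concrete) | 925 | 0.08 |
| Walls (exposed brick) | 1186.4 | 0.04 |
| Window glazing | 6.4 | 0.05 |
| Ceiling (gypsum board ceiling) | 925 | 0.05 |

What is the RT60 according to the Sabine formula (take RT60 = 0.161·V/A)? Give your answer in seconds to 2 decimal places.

8.45 s

Summing Sᵢαᵢ: 2.211 + 5.050 + 0.948 + 74.000 + 47.456 + 0.320 + 46.250 → A = 176.235 sabins.
Room volume: 9250 m³.
Sabine: RT60 = 0.161 × 9250 / 176.235 = 8.45 s.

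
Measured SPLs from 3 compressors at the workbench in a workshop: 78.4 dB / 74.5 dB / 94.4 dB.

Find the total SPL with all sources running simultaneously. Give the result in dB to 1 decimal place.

94.6 dB

Σ 10^(Lᵢ/10) = 2.852e+09.
L_total = 10·log₁₀(2.852e+09) = 94.6 dB.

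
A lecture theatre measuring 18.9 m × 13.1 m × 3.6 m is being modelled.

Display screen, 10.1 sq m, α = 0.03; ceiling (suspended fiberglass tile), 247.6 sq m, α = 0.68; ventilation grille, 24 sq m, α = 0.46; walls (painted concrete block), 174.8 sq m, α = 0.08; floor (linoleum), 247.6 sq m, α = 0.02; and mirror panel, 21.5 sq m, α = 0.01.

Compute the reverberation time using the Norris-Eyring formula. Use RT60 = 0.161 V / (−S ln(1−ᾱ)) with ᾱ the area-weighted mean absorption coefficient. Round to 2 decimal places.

0.62 s

Total surface area S = 10.1 + 247.6 + 24 + 174.8 + 247.6 + 21.5 = 725.6 sq m.
Σ(Sᵢαᵢ) = 10.1×0.03 + 247.6×0.68 + 24×0.46 + 174.8×0.08 + 247.6×0.02 + 21.5×0.01 = 198.862.
ᾱ = 198.862 / 725.6 = 0.2741.
Eyring denominator: −S ln(1−ᾱ) = 232.441.
V = 18.9 × 13.1 × 3.6 = 891.324 m³.
RT60 = 0.161 × 891.324 / 232.441 = 0.62 s.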